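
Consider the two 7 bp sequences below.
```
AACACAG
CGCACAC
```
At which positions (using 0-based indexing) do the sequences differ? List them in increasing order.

0, 1, 6

Differences at position 0 (A→C), position 1 (A→G), position 6 (G→C).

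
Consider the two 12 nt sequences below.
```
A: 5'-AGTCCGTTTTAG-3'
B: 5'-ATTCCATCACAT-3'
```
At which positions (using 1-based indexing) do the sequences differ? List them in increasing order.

2, 6, 8, 9, 10, 12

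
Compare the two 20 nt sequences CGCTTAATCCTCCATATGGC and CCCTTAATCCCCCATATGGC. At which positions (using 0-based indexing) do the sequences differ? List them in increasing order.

1, 10

Scanning 0-based: 1: G/C; 10: T/C.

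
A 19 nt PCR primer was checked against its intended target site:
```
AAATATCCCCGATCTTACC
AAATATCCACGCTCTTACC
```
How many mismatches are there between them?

2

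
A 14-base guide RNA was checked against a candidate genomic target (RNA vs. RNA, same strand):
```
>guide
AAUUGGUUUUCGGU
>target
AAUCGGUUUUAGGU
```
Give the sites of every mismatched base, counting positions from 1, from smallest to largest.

4, 11

Differences at site 4 (U→C), site 11 (C→A).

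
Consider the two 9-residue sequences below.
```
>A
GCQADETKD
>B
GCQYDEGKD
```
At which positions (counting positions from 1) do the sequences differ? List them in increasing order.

4, 7

Scanning 1-based: 4: A/Y; 7: T/G.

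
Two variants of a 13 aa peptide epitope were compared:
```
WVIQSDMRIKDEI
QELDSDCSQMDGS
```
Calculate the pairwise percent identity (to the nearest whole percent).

23%

10 positions differ (1, 2, 3, 4, 7, 8, 9, 10, 12, 13), so 3 of 13 match: 3/13 = 23.08%.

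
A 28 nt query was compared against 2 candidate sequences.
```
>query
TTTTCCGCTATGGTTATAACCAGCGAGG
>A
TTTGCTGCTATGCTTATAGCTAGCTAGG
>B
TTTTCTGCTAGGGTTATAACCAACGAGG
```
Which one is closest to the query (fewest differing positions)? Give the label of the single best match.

B

A differs at 6 positions; B differs at 3 positions. The closest is B.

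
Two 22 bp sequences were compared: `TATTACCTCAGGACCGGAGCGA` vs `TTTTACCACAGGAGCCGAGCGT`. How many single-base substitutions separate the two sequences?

5

Mismatches (1-based): site 2: A→T; site 8: T→A; site 14: C→G; site 16: G→C; site 22: A→T.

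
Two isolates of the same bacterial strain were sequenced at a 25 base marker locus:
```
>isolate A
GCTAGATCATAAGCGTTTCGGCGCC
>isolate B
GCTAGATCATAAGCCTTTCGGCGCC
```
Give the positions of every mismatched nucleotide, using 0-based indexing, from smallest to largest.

14

Scanning 0-based: 14: G/C.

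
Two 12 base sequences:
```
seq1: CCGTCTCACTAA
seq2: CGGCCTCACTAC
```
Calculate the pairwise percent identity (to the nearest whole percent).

75%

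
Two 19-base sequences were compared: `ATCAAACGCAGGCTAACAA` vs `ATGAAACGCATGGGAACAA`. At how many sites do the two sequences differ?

The sequences differ at sites 3, 11, 13, 14 (1-based) — 4 in total.

4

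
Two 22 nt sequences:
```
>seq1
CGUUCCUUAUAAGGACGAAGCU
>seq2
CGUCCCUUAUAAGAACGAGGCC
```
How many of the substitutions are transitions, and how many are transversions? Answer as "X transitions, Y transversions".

4 transitions, 0 transversions

Mismatches (1-based):
base 4: U→C (pyrimidine→pyrimidine, transition)
base 14: G→A (purine→purine, transition)
base 19: A→G (purine→purine, transition)
base 22: U→C (pyrimidine→pyrimidine, transition)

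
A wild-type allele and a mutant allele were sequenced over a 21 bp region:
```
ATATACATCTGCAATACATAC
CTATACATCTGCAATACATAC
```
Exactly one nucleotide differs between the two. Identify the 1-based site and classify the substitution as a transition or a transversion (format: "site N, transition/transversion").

Site 1 changes A→C. A is a purine and C is a pyrimidine, so this is a transversion.

site 1, transversion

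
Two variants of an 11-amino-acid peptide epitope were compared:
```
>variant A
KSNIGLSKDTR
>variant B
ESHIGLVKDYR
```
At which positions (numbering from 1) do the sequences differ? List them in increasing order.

1, 3, 7, 10

Scanning 1-based: 1: K/E; 3: N/H; 7: S/V; 10: T/Y.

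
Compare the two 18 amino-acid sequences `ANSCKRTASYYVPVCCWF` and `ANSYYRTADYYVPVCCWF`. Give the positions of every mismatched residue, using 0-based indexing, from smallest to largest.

Scanning 0-based: 3: C/Y; 4: K/Y; 8: S/D.

3, 4, 8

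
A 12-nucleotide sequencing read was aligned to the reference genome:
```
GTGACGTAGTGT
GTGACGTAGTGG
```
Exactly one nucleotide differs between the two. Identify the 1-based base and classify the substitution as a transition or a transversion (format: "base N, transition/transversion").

The sequences differ only at base 12: T→G (pyrimidine→purine), a transversion.

base 12, transversion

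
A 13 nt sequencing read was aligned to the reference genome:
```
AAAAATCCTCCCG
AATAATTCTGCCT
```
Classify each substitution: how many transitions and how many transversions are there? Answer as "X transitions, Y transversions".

Mismatches (1-based):
position 3: A→T (purine→pyrimidine, transversion)
position 7: C→T (pyrimidine→pyrimidine, transition)
position 10: C→G (pyrimidine→purine, transversion)
position 13: G→T (purine→pyrimidine, transversion)

1 transition, 3 transversions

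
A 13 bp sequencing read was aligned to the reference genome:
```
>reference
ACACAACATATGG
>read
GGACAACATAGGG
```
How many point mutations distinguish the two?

3

Comparing position by position, 3 bases differ: 1 (A/G), 2 (C/G), 11 (T/G).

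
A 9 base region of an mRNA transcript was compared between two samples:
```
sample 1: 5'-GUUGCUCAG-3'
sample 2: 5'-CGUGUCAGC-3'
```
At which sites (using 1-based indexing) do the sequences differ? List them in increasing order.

Differences at site 1 (G→C), site 2 (U→G), site 5 (C→U), site 6 (U→C), site 7 (C→A), site 8 (A→G), site 9 (G→C).

1, 2, 5, 6, 7, 8, 9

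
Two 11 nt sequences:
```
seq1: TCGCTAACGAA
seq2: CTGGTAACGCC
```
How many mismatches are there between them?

5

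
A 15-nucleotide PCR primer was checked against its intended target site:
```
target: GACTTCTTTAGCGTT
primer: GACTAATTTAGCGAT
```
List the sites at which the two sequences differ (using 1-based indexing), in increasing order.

Differences at site 5 (T→A), site 6 (C→A), site 14 (T→A).

5, 6, 14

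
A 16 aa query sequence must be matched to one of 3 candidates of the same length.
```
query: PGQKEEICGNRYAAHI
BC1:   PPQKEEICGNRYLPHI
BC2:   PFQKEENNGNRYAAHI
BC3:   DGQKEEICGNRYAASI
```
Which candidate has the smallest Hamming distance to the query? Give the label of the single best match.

BC1 differs at 3 positions; BC2 differs at 3 positions; BC3 differs at 2 positions. The closest is BC3.

BC3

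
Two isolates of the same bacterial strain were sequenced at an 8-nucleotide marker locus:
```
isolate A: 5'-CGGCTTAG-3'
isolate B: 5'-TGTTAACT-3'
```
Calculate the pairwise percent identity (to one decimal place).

12.5%

7 positions differ (1, 3, 4, 5, 6, 7, 8), so 1 of 8 match: 1/8 = 12.5%.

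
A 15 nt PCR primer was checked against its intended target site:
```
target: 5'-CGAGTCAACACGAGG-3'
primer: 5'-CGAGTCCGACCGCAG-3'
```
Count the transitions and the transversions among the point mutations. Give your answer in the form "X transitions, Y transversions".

2 transitions, 4 transversions

Transitions (purine↔purine or pyrimidine↔pyrimidine): 8 A→G, 14 G→A.
Transversions (purine↔pyrimidine): 7 A→C, 9 C→A, 10 A→C, 13 A→C.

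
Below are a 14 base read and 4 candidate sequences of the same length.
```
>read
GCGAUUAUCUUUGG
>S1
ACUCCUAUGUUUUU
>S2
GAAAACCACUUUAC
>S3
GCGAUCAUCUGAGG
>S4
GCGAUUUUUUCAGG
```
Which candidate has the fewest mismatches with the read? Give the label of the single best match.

S3

S1 differs at 7 positions; S2 differs at 8 positions; S3 differs at 3 positions; S4 differs at 4 positions. The closest is S3.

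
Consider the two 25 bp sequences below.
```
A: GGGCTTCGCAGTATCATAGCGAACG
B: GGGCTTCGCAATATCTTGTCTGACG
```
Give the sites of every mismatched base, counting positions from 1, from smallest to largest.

11, 16, 18, 19, 21, 22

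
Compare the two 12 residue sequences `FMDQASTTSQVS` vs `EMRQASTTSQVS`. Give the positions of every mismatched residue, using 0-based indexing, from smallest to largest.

0, 2

Scanning 0-based: 0: F/E; 2: D/R.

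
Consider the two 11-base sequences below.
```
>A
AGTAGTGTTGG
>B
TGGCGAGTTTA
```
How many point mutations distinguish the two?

6

Comparing position by position, 6 sites differ: 1 (A/T), 3 (T/G), 4 (A/C), 6 (T/A), 10 (G/T), 11 (G/A).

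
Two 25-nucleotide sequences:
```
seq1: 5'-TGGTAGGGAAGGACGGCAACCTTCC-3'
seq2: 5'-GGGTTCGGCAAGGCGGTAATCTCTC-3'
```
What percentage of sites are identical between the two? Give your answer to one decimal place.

60.0%

Mismatches at positions 1, 5, 6, 9, 11, 13, 17, 20, 23, 24 (1-based): 10 of 25.
Identical positions: 15/25 = 60% → 60.0%.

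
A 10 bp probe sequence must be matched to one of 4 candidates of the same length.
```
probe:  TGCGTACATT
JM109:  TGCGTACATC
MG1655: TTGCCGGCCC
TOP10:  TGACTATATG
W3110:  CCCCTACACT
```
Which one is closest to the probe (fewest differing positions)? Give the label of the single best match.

Hamming distances to probe — JM109: 1; MG1655: 9; TOP10: 4; W3110: 4.
Smallest is JM109 with 1 mismatch.

JM109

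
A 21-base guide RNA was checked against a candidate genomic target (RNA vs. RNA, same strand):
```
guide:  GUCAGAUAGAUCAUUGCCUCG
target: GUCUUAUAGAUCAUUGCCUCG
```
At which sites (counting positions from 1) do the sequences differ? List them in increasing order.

Scanning 1-based: 4: A/U; 5: G/U.

4, 5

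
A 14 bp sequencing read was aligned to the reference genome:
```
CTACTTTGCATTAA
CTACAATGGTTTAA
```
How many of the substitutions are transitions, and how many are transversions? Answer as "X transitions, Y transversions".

0 transitions, 4 transversions

Transitions (purine↔purine or pyrimidine↔pyrimidine): none.
Transversions (purine↔pyrimidine): 5 T→A, 6 T→A, 9 C→G, 10 A→T.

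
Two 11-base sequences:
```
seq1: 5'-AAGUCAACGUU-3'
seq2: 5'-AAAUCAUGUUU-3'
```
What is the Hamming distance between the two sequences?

4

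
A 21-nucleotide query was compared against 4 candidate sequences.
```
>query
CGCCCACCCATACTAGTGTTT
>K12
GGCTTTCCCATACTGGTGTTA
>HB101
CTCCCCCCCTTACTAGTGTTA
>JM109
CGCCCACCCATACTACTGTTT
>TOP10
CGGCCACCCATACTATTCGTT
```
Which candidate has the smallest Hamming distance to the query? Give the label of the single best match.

JM109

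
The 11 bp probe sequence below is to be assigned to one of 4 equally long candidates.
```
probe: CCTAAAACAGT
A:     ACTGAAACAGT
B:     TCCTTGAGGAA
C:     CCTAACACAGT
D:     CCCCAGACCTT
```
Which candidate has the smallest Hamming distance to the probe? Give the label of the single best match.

C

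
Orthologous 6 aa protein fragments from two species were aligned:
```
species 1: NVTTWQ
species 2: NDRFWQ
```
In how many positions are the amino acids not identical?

3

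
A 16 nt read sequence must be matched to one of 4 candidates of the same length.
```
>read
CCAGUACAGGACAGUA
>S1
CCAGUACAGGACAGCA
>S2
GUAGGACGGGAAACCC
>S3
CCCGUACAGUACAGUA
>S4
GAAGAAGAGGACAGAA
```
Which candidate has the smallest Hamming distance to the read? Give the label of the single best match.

S1

S1 differs at 1 position; S2 differs at 8 positions; S3 differs at 2 positions; S4 differs at 5 positions. The closest is S1.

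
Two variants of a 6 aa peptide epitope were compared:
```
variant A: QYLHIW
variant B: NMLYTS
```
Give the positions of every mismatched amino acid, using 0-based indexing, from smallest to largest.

Scanning 0-based: 0: Q/N; 1: Y/M; 3: H/Y; 4: I/T; 5: W/S.

0, 1, 3, 4, 5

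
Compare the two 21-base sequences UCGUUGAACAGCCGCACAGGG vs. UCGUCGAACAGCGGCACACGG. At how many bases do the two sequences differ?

3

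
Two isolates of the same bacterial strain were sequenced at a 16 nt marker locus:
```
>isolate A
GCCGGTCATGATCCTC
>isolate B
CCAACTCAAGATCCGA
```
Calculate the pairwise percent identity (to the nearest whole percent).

Mismatches at positions 1, 3, 4, 5, 9, 15, 16 (1-based): 7 of 16.
Identical positions: 9/16 = 56.25% → 56%.

56%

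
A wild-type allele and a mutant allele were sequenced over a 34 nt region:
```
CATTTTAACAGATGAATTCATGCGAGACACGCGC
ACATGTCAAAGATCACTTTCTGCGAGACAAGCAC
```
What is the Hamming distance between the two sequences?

12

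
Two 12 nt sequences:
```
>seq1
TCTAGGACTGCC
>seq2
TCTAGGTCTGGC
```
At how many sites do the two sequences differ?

The sequences differ at sites 7, 11 (1-based) — 2 in total.

2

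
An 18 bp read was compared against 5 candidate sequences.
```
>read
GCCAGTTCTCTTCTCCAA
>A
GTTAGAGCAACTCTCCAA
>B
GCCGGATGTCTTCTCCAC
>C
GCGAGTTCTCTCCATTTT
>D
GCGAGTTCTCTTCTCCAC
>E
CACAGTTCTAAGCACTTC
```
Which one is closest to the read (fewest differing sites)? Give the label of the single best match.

D

A differs at 7 sites; B differs at 4 sites; C differs at 7 sites; D differs at 2 sites; E differs at 9 sites. The closest is D.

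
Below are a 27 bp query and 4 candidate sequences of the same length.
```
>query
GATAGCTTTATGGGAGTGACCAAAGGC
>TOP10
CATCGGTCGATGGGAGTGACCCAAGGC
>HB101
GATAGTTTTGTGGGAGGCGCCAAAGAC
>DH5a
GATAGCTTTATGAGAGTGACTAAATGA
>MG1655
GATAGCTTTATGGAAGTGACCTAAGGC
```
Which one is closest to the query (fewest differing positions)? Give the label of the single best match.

MG1655

TOP10 differs at 6 positions; HB101 differs at 6 positions; DH5a differs at 4 positions; MG1655 differs at 2 positions. The closest is MG1655.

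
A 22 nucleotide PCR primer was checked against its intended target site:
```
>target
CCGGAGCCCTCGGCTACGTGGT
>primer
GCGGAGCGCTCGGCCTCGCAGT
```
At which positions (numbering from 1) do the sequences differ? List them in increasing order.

1, 8, 15, 16, 19, 20

Scanning 1-based: 1: C/G; 8: C/G; 15: T/C; 16: A/T; 19: T/C; 20: G/A.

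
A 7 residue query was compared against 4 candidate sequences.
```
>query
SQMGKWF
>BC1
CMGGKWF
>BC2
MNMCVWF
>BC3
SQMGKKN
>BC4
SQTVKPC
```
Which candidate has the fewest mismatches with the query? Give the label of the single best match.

BC1 differs at 3 positions; BC2 differs at 4 positions; BC3 differs at 2 positions; BC4 differs at 4 positions. The closest is BC3.

BC3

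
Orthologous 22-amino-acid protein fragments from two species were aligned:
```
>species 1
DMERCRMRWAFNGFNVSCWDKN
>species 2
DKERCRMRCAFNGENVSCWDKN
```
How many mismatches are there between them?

3

The sequences differ at residues 2, 9, 14 (1-based) — 3 in total.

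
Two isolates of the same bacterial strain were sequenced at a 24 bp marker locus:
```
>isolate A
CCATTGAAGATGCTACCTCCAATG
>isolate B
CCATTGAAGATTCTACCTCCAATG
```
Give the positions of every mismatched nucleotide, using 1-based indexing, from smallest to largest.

12

Differences at position 12 (G→T).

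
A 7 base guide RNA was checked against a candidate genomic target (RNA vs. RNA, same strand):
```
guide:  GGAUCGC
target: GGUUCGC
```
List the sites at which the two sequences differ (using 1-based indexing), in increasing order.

3

Differences at site 3 (A→U).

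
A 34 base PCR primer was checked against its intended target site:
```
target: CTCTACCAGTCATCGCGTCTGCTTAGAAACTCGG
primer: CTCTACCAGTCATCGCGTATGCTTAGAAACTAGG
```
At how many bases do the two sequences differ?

2

Mismatches (1-based): base 19: C→A; base 32: C→A.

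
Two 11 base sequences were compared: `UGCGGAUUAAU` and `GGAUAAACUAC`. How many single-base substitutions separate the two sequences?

8

The sequences differ at sites 1, 3, 4, 5, 7, 8, 9, 11 (1-based) — 8 in total.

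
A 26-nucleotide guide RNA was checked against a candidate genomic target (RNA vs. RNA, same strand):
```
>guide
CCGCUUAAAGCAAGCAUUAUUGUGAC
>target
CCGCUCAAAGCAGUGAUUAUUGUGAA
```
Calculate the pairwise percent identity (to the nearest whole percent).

81%

Mismatches at positions 6, 13, 14, 15, 26 (1-based): 5 of 26.
Identical positions: 21/26 = 80.77% → 81%.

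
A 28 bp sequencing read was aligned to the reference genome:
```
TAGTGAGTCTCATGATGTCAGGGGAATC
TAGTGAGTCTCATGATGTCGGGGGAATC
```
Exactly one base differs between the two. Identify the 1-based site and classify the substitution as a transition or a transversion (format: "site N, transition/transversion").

site 20, transition

Site 20 changes A→G. A is a purine and G is a purine, so this is a transition.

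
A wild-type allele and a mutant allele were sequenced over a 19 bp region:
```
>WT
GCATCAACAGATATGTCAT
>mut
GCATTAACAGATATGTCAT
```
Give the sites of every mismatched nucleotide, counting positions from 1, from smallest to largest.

5

Scanning 1-based: 5: C/T.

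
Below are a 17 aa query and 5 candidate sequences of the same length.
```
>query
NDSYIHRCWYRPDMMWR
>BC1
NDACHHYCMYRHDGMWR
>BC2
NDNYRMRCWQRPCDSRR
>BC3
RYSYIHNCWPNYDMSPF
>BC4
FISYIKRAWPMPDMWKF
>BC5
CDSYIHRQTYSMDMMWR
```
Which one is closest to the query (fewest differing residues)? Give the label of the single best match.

Hamming distances to query — BC1: 7; BC2: 8; BC3: 9; BC4: 9; BC5: 5.
Smallest is BC5 with 5 mismatches.

BC5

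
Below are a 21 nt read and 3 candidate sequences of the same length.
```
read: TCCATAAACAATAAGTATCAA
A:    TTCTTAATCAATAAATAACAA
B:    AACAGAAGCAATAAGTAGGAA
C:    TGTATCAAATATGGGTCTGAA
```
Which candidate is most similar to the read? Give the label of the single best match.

Hamming distances to read — A: 5; B: 6; C: 9.
Smallest is A with 5 mismatches.

A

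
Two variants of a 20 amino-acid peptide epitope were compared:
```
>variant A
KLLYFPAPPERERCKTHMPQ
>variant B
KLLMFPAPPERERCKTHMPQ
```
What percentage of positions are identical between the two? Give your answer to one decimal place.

Mismatch at position 4 (1-based): 1 of 20.
Identical positions: 19/20 = 95% → 95.0%.

95.0%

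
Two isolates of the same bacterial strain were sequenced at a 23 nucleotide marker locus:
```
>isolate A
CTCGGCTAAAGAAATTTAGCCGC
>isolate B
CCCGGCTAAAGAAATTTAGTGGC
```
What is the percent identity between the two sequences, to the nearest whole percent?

87%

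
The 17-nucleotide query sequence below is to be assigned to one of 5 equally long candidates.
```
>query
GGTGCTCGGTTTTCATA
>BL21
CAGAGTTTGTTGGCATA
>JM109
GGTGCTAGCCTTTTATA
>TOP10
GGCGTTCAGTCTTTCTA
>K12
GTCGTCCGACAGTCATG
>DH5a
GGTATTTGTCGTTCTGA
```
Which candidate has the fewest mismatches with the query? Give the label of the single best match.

JM109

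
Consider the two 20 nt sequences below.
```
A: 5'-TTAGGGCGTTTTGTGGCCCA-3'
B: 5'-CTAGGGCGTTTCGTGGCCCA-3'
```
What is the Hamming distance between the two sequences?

2

Mismatches (1-based): position 1: T→C; position 12: T→C.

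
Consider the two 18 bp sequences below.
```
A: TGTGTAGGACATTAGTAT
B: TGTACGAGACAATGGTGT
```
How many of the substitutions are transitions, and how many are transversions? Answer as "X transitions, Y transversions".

6 transitions, 1 transversion

Mismatches (1-based):
position 4: G→A (purine→purine, transition)
position 5: T→C (pyrimidine→pyrimidine, transition)
position 6: A→G (purine→purine, transition)
position 7: G→A (purine→purine, transition)
position 12: T→A (pyrimidine→purine, transversion)
position 14: A→G (purine→purine, transition)
position 17: A→G (purine→purine, transition)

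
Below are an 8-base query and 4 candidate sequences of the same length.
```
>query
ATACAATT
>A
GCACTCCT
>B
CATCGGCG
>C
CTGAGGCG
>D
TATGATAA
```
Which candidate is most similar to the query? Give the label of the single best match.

A

A differs at 5 positions; B differs at 7 positions; C differs at 7 positions; D differs at 7 positions. The closest is A.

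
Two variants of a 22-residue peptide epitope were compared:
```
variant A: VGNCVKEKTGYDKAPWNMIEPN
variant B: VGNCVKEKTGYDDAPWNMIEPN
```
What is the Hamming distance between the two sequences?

1

The sequences differ at residues 13 (1-based) — 1 in total.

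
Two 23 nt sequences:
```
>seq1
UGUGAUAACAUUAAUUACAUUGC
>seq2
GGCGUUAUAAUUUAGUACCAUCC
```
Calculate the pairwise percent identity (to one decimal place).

Mismatches at positions 1, 3, 5, 8, 9, 13, 15, 19, 20, 22 (1-based): 10 of 23.
Identical positions: 13/23 = 56.52% → 56.5%.

56.5%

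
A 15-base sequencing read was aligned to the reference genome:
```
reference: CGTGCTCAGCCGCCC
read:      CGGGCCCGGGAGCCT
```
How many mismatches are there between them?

Comparing position by position, 6 sites differ: 3 (T/G), 6 (T/C), 8 (A/G), 10 (C/G), 11 (C/A), 15 (C/T).

6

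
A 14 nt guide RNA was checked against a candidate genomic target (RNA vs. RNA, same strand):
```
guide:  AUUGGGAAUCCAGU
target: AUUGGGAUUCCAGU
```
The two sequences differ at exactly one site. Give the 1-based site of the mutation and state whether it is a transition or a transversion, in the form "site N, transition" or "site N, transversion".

Site 8 changes A→U. A is a purine and U is a pyrimidine, so this is a transversion.

site 8, transversion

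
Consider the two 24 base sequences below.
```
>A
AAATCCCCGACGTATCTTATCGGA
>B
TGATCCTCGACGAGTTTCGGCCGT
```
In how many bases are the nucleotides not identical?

Comparing position by position, 11 bases differ: 1 (A/T), 2 (A/G), 7 (C/T), 13 (T/A), 14 (A/G), 16 (C/T), 18 (T/C), 19 (A/G), 20 (T/G), 22 (G/C), 24 (A/T).

11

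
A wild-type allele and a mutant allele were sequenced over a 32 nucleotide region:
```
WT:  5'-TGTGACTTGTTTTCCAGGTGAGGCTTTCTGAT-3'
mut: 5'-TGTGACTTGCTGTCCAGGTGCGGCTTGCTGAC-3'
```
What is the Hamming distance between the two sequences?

Mismatches (1-based): base 10: T→C; base 12: T→G; base 21: A→C; base 27: T→G; base 32: T→C.

5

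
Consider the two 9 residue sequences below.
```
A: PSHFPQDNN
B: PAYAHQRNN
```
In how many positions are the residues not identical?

5

Mismatches (1-based): position 2: S→A; position 3: H→Y; position 4: F→A; position 5: P→H; position 7: D→R.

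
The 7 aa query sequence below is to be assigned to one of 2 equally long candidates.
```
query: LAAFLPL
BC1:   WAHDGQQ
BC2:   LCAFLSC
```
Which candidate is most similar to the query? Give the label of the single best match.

Hamming distances to query — BC1: 6; BC2: 3.
Smallest is BC2 with 3 mismatches.

BC2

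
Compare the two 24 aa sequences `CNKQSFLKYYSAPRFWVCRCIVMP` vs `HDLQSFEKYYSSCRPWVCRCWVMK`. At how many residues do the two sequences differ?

9

The sequences differ at residues 1, 2, 3, 7, 12, 13, 15, 21, 24 (1-based) — 9 in total.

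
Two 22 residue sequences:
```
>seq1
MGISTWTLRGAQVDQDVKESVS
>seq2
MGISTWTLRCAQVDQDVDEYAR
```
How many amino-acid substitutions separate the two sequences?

5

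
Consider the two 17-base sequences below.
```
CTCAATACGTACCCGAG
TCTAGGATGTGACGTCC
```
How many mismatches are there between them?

Comparing position by position, 12 sites differ: 1 (C/T), 2 (T/C), 3 (C/T), 5 (A/G), 6 (T/G), 8 (C/T), 11 (A/G), 12 (C/A), 14 (C/G), 15 (G/T), 16 (A/C), 17 (G/C).

12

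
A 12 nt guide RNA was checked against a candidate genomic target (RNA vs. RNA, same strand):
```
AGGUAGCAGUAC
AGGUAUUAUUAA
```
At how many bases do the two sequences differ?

Comparing position by position, 4 bases differ: 6 (G/U), 7 (C/U), 9 (G/U), 12 (C/A).

4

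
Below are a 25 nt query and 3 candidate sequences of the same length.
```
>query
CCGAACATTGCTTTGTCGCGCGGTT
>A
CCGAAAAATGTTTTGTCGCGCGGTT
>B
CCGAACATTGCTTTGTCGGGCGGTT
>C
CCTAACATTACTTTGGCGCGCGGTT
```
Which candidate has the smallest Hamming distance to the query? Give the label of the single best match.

B

A differs at 3 bases; B differs at 1 base; C differs at 3 bases. The closest is B.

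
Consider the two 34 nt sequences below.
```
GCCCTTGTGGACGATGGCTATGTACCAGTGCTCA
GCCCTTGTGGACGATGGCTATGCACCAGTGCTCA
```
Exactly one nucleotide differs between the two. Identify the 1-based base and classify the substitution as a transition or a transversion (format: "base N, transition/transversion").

Base 23 changes T→C. T is a pyrimidine and C is a pyrimidine, so this is a transition.

base 23, transition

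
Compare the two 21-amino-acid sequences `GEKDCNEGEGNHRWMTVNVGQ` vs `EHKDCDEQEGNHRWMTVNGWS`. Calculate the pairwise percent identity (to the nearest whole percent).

67%

7 positions differ (1, 2, 6, 8, 19, 20, 21), so 14 of 21 match: 14/21 = 66.67%.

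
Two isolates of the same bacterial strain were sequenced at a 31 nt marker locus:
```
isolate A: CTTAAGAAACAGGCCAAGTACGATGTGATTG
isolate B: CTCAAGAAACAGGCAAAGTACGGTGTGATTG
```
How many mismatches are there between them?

3

Mismatches (1-based): position 3: T→C; position 15: C→A; position 23: A→G.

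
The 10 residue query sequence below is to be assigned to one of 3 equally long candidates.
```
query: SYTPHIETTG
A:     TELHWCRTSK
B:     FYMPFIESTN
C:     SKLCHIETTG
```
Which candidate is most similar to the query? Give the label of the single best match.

A differs at 9 residues; B differs at 5 residues; C differs at 3 residues. The closest is C.

C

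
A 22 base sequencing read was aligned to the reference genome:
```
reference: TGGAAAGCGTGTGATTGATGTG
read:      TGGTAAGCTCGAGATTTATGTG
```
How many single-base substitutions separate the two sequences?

5

The sequences differ at bases 4, 9, 10, 12, 17 (1-based) — 5 in total.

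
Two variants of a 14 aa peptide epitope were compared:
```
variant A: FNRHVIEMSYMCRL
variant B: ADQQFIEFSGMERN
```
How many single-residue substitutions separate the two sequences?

The sequences differ at residues 1, 2, 3, 4, 5, 8, 10, 12, 14 (1-based) — 9 in total.

9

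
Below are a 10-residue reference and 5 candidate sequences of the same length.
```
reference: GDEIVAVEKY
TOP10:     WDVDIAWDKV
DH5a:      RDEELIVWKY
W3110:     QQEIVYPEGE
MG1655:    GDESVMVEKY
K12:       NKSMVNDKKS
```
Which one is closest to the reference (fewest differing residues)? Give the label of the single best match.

MG1655

TOP10 differs at 7 residues; DH5a differs at 5 residues; W3110 differs at 6 residues; MG1655 differs at 2 residues; K12 differs at 8 residues. The closest is MG1655.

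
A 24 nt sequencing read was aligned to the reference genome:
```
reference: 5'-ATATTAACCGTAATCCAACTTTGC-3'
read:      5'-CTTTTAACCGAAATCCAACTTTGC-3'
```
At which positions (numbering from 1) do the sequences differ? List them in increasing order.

1, 3, 11

Differences at position 1 (A→C), position 3 (A→T), position 11 (T→A).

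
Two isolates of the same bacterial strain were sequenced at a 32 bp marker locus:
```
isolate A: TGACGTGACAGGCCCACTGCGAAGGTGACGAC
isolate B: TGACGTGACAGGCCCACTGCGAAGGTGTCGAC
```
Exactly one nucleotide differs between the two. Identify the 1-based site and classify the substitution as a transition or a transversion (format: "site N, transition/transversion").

site 28, transversion

Site 28 changes A→T. A is a purine and T is a pyrimidine, so this is a transversion.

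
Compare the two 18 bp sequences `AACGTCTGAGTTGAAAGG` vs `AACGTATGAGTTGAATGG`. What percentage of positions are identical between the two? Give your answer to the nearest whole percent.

89%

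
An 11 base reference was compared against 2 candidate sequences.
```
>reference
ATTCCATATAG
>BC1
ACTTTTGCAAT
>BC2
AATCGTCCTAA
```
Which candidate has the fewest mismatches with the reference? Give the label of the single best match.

BC2

BC1 differs at 8 bases; BC2 differs at 6 bases. The closest is BC2.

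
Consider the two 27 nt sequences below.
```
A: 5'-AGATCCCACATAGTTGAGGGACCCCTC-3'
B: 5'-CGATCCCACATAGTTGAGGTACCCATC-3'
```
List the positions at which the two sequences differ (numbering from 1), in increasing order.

1, 20, 25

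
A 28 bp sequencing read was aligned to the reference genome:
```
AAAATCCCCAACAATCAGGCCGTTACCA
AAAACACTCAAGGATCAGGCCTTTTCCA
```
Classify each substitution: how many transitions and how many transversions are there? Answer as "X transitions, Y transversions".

Transitions (purine↔purine or pyrimidine↔pyrimidine): 5 T→C, 8 C→T, 13 A→G.
Transversions (purine↔pyrimidine): 6 C→A, 12 C→G, 22 G→T, 25 A→T.

3 transitions, 4 transversions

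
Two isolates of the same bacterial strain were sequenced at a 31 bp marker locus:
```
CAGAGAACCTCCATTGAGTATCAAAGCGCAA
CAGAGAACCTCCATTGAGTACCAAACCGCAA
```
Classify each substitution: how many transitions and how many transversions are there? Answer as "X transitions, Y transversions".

Mismatches (1-based):
base 21: T→C (pyrimidine→pyrimidine, transition)
base 26: G→C (purine→pyrimidine, transversion)

1 transition, 1 transversion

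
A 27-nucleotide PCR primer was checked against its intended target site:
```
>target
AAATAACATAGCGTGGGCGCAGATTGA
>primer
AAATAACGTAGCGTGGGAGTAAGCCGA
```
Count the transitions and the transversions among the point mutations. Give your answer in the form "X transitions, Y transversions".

6 transitions, 1 transversion

Mismatches (1-based):
position 8: A→G (purine→purine, transition)
position 18: C→A (pyrimidine→purine, transversion)
position 20: C→T (pyrimidine→pyrimidine, transition)
position 22: G→A (purine→purine, transition)
position 23: A→G (purine→purine, transition)
position 24: T→C (pyrimidine→pyrimidine, transition)
position 25: T→C (pyrimidine→pyrimidine, transition)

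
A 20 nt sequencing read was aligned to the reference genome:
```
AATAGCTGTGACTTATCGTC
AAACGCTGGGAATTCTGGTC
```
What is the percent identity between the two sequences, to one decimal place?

70.0%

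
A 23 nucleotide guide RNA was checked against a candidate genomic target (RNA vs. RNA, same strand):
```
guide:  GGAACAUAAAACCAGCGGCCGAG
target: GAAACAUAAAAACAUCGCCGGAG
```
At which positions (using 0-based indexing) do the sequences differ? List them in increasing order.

Differences at position 1 (G→A), position 11 (C→A), position 14 (G→U), position 17 (G→C), position 19 (C→G).

1, 11, 14, 17, 19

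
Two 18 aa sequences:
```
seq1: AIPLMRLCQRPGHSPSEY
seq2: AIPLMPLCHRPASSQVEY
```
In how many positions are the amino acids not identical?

Comparing position by position, 6 positions differ: 6 (R/P), 9 (Q/H), 12 (G/A), 13 (H/S), 15 (P/Q), 16 (S/V).

6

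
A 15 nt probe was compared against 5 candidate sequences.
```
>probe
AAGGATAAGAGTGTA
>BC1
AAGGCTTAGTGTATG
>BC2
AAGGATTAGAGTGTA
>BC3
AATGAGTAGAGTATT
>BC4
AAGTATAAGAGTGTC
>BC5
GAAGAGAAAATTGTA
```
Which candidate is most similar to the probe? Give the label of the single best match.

BC2

BC1 differs at 5 bases; BC2 differs at 1 base; BC3 differs at 5 bases; BC4 differs at 2 bases; BC5 differs at 5 bases. The closest is BC2.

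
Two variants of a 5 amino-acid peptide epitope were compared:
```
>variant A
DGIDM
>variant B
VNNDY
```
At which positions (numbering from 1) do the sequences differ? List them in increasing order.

1, 2, 3, 5

Scanning 1-based: 1: D/V; 2: G/N; 3: I/N; 5: M/Y.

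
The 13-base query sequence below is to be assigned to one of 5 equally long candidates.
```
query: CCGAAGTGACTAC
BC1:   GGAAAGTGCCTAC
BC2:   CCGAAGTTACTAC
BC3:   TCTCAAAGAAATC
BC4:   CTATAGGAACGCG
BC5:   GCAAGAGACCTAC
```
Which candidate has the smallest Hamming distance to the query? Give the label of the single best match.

Hamming distances to query — BC1: 4; BC2: 1; BC3: 8; BC4: 8; BC5: 7.
Smallest is BC2 with 1 mismatch.

BC2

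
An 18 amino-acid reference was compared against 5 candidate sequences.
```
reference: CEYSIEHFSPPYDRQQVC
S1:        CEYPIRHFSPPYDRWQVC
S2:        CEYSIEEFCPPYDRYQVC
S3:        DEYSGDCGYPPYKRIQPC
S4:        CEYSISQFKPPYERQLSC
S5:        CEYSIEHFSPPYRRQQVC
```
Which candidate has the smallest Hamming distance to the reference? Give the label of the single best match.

S5

Hamming distances to reference — S1: 3; S2: 3; S3: 9; S4: 6; S5: 1.
Smallest is S5 with 1 mismatch.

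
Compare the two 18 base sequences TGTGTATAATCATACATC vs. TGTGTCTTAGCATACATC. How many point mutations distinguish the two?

The sequences differ at positions 6, 8, 10 (1-based) — 3 in total.

3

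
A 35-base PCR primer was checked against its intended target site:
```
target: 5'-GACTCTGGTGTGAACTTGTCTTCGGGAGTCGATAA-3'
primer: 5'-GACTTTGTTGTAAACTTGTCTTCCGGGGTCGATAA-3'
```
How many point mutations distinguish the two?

Mismatches (1-based): position 5: C→T; position 8: G→T; position 12: G→A; position 24: G→C; position 27: A→G.

5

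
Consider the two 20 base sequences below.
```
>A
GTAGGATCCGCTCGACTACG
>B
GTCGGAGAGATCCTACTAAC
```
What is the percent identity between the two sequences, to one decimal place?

50.0%

Mismatches at positions 3, 7, 8, 9, 10, 11, 12, 14, 19, 20 (1-based): 10 of 20.
Identical positions: 10/20 = 50% → 50.0%.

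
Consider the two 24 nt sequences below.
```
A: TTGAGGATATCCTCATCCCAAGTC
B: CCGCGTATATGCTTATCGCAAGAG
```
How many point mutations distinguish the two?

9

The sequences differ at sites 1, 2, 4, 6, 11, 14, 18, 23, 24 (1-based) — 9 in total.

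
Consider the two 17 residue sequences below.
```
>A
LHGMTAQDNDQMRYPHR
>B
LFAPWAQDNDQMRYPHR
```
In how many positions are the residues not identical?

Comparing position by position, 4 positions differ: 2 (H/F), 3 (G/A), 4 (M/P), 5 (T/W).

4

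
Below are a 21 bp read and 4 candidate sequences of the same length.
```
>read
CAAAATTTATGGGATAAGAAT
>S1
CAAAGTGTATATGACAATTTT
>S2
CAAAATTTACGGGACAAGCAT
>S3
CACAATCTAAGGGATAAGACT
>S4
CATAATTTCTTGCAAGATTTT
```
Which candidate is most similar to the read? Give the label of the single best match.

Hamming distances to read — S1: 8; S2: 3; S3: 4; S4: 9.
Smallest is S2 with 3 mismatches.

S2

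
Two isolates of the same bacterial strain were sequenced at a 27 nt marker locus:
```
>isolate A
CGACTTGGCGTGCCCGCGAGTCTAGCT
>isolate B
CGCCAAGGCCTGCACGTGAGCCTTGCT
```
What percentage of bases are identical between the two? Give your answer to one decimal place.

70.4%

8 positions differ (3, 5, 6, 10, 14, 17, 21, 24), so 19 of 27 match: 19/27 = 70.37%.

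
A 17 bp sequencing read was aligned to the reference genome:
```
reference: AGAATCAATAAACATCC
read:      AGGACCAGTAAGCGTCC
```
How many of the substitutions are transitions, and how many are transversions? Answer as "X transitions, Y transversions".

Transitions (purine↔purine or pyrimidine↔pyrimidine): 3 A→G, 5 T→C, 8 A→G, 12 A→G, 14 A→G.
Transversions (purine↔pyrimidine): none.

5 transitions, 0 transversions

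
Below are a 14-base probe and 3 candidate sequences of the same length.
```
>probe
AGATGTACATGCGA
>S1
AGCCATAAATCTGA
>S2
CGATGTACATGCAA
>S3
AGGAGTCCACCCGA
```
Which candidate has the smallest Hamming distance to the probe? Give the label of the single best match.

S2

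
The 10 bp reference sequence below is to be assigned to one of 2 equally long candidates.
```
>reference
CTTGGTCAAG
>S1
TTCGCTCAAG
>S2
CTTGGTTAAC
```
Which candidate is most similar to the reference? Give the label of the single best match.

S2

Hamming distances to reference — S1: 3; S2: 2.
Smallest is S2 with 2 mismatches.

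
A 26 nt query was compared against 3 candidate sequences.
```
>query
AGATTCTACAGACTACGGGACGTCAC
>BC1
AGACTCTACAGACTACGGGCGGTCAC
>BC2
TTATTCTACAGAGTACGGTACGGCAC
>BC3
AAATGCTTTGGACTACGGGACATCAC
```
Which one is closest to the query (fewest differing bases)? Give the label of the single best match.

BC1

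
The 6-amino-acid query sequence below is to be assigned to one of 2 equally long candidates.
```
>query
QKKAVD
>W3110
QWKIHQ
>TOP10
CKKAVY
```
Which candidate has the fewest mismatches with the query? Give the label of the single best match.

TOP10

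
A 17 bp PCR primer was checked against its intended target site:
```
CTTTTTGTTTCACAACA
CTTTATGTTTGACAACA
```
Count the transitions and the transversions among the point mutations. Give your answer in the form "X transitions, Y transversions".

Mismatches (1-based):
site 5: T→A (pyrimidine→purine, transversion)
site 11: C→G (pyrimidine→purine, transversion)

0 transitions, 2 transversions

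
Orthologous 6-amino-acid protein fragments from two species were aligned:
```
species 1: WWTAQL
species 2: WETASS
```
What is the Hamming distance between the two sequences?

3

Comparing position by position, 3 residues differ: 2 (W/E), 5 (Q/S), 6 (L/S).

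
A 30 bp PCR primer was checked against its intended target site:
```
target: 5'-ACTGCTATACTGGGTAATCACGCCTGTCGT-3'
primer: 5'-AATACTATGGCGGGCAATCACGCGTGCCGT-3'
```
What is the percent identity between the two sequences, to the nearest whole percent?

73%

8 positions differ (2, 4, 9, 10, 11, 15, 24, 27), so 22 of 30 match: 22/30 = 73.33%.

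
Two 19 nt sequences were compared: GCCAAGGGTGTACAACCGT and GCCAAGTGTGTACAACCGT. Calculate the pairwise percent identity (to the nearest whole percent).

95%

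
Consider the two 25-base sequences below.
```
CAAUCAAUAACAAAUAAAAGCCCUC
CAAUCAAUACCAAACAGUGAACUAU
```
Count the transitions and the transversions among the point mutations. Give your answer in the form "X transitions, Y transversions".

Mismatches (1-based):
base 10: A→C (purine→pyrimidine, transversion)
base 15: U→C (pyrimidine→pyrimidine, transition)
base 17: A→G (purine→purine, transition)
base 18: A→U (purine→pyrimidine, transversion)
base 19: A→G (purine→purine, transition)
base 20: G→A (purine→purine, transition)
base 21: C→A (pyrimidine→purine, transversion)
base 23: C→U (pyrimidine→pyrimidine, transition)
base 24: U→A (pyrimidine→purine, transversion)
base 25: C→U (pyrimidine→pyrimidine, transition)

6 transitions, 4 transversions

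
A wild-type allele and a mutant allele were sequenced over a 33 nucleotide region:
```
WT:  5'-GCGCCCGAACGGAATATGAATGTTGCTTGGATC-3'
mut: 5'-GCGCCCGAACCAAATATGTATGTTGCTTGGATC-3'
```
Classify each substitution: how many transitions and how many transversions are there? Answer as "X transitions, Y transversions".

1 transition, 2 transversions

Mismatches (1-based):
base 11: G→C (purine→pyrimidine, transversion)
base 12: G→A (purine→purine, transition)
base 19: A→T (purine→pyrimidine, transversion)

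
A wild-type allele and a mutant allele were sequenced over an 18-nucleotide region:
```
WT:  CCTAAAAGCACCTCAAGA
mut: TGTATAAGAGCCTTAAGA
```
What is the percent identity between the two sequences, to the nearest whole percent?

6 positions differ (1, 2, 5, 9, 10, 14), so 12 of 18 match: 12/18 = 66.67%.

67%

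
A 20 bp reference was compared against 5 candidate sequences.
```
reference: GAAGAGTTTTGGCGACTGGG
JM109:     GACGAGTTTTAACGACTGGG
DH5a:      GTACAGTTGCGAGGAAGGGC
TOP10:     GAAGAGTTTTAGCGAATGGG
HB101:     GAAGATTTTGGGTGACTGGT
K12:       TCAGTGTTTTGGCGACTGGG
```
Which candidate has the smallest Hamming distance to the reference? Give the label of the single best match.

TOP10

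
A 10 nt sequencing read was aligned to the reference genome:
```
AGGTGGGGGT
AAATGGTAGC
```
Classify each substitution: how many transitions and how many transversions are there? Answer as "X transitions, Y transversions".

Mismatches (1-based):
position 2: G→A (purine→purine, transition)
position 3: G→A (purine→purine, transition)
position 7: G→T (purine→pyrimidine, transversion)
position 8: G→A (purine→purine, transition)
position 10: T→C (pyrimidine→pyrimidine, transition)

4 transitions, 1 transversion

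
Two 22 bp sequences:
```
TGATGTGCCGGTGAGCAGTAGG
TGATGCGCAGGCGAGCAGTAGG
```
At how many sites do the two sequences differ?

3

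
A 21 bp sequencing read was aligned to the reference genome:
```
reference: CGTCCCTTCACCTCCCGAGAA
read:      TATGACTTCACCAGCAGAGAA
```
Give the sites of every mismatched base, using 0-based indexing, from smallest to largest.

0, 1, 3, 4, 12, 13, 15

Scanning 0-based: 0: C/T; 1: G/A; 3: C/G; 4: C/A; 12: T/A; 13: C/G; 15: C/A.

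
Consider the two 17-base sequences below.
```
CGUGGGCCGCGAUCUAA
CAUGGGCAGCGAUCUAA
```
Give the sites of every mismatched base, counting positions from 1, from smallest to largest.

2, 8

Differences at site 2 (G→A), site 8 (C→A).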